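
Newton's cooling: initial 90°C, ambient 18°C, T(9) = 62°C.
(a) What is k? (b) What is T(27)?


Newton's law: T(t) = T_a + (T₀ - T_a)e^(-kt).
(a) Use T(9) = 62: (62 - 18)/(90 - 18) = e^(-k·9), so k = -ln(0.611)/9 ≈ 0.0547.
(b) Apply k to t = 27: T(27) = 18 + (72)e^(-1.477) ≈ 34.4°C.


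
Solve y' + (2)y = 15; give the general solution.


P(x) = 2, Q(x) = 15; integrating factor μ = e^(2x).
(μ y)' = 15e^(2x) ⇒ μ y = (15/2)e^(2x) + C.
Divide by μ: y = 15/2 + Ce^(-2x).


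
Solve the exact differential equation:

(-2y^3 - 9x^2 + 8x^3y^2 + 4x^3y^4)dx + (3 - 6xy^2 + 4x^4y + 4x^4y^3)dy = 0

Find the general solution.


Check exactness: ∂M/∂y = -6y^2 + 16x^3y + 16x^3y^3 and ∂N/∂x = -6y^2 + 16x^3y + 16x^3y^3; equal, so the equation is exact.
Integrate M with respect to x (treating y as constant): ∫M dx = -2xy^3 - 3x^3 + 2x^4y^2 + x^4y^4 + h(y).
Differentiate w.r.t. y and set equal to N: the x-dependent terms already match, leaving h'(y) = 3. Integrate: h(y) = 3y.
So F(x,y) = 3y - 2xy^3 - 3x^3 + 2x^4y^2 + x^4y^4.
General solution: 3y - 2xy^3 - 3x^3 + 2x^4y^2 + x^4y^4 = C.


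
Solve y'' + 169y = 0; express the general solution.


Characteristic equation: r² + 169 = 0.
Discriminant is negative; roots r = 0 ± 13i (complex conjugate pair).
General solution uses e^(α x)(C₁ cos(β x) + C₂ sin(β x)): y = C₁cos(13x) + C₂sin(13x).


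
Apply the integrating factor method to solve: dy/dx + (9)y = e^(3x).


P(x) = 9 ⇒ μ = e^(9x).
(μ y)' = e^(12x) ⇒ μ y = e^(12x)/12 + C.
Divide by μ: y = (1/12)e^(3x) + Ce^(-9x).


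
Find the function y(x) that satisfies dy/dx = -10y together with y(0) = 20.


General solution of y' = -10y is y = Ce^(-10x).
Apply y(0) = 20: C = 20.
Particular solution: y = 20e^(-10x).


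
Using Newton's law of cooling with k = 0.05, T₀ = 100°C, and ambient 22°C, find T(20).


Newton's law: dT/dt = -k(T - T_a) has solution T(t) = T_a + (T₀ - T_a)e^(-kt).
Plug in T_a = 22, T₀ = 100, k = 0.05, t = 20: T(20) = 22 + (78)e^(-1.00) ≈ 50.7°C.


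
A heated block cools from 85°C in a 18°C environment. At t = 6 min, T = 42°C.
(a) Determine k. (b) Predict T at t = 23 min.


Newton's law: T(t) = T_a + (T₀ - T_a)e^(-kt).
(a) Use T(6) = 42: (42 - 18)/(85 - 18) = e^(-k·6), so k = -ln(0.358)/6 ≈ 0.1711.
(b) Apply k to t = 23: T(23) = 18 + (67)e^(-3.935) ≈ 19.3°C.


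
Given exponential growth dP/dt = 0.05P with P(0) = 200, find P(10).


The ODE dP/dt = 0.05P has solution P(t) = P(0)e^(0.05t).
Substitute P(0) = 200 and t = 10: P(10) = 200 e^(0.50) ≈ 330.


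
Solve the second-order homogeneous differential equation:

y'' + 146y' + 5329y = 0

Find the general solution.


Characteristic equation: r² + 146r + 5329 = 0, i.e. (r + 73)² = 0.
Repeated root r = -73; include an x factor for the second linearly independent solution.
General solution: y = (C₁ + C₂x)e^(-73x).


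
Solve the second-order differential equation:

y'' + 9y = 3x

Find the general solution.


Homogeneous: r² + 9 = 0 ⇒ r = ±3i, y_h = C₁cos(3x) + C₂sin(3x).
Polynomial forcing; try y_p = Ax + B. Then y_p'' + 9 y_p = 9(Ax + B) = 3x, so B = 0 and A = 1/3.
General solution: y = C₁cos(3x) + C₂sin(3x) + (1/3)x.


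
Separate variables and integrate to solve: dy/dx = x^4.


Integrate both sides with respect to x: y = ∫ x^4 dx = (1/5)x^5 + C.


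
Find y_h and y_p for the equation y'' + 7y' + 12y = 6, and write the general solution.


Characteristic roots of r² + 7r + 12 = 0 are -4, -3.
y_h = C₁e^(-4x) + C₂e^(-3x).
Constant forcing; try y_p = A. Then 12A = 6 ⇒ A = 1/2.
General solution: y = C₁e^(-4x) + C₂e^(-3x) + 1/2.


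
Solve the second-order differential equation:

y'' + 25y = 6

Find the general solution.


Homogeneous part: r² + 25 = 0 ⇒ r = ±5i, so y_h = C₁cos(5x) + C₂sin(5x).
Try constant y_p = A; plug in: 25A = 6 ⇒ A = 6/25.
General solution: y = C₁cos(5x) + C₂sin(5x) + 6/25.


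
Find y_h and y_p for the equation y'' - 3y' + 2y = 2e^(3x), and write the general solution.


Characteristic roots of r² - 3r + 2 = 0 are 2, 1.
y_h = C₁e^(2x) + C₂e^(x).
Forcing exponent 3 is not a characteristic root; try y_p = Ae^(3x).
Substitute: A·(9 + (-3)·3 + (2)) = A·2 = 2, so A = 1.
General solution: y = C₁e^(2x) + C₂e^(x) + e^(3x).


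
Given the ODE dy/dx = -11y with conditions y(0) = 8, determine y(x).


General solution of y' = -11y is y = Ce^(-11x).
Apply y(0) = 8: C = 8.
Particular solution: y = 8e^(-11x).


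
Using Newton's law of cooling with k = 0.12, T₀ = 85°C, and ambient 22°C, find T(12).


Newton's law: dT/dt = -k(T - T_a) has solution T(t) = T_a + (T₀ - T_a)e^(-kt).
Plug in T_a = 22, T₀ = 85, k = 0.12, t = 12: T(12) = 22 + (63)e^(-1.44) ≈ 36.9°C.


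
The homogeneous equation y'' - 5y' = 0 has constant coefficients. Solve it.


Characteristic equation: r² - 5r = 0.
Factor: (r - 0)(r - 5) = 0 ⇒ r = 0, 5 (distinct real).
General solution: y = C₁ + C₂e^(5x).


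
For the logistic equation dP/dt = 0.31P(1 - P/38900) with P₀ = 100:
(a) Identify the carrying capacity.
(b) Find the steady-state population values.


Logistic ODE dP/dt = 0.31P(1 - P/38900) has equilibria where dP/dt = 0, i.e. P = 0 or P = 38900.
The coefficient (1 - P/K) = 0 when P = K, identifying K = 38900 as the carrying capacity.
(a) K = 38900; (b) equilibria P = 0 and P = 38900.


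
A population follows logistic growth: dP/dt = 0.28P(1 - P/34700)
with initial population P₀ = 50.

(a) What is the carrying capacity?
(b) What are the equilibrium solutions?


Logistic ODE dP/dt = 0.28P(1 - P/34700) has equilibria where dP/dt = 0, i.e. P = 0 or P = 34700.
The coefficient (1 - P/K) = 0 when P = K, identifying K = 34700 as the carrying capacity.
(a) K = 34700; (b) equilibria P = 0 and P = 34700.


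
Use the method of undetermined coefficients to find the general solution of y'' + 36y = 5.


Homogeneous part: r² + 36 = 0 ⇒ r = ±6i, so y_h = C₁cos(6x) + C₂sin(6x).
Try constant y_p = A; plug in: 36A = 5 ⇒ A = 5/36.
General solution: y = C₁cos(6x) + C₂sin(6x) + 5/36.


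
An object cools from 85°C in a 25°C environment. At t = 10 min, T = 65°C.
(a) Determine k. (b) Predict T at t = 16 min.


Newton's law: T(t) = T_a + (T₀ - T_a)e^(-kt).
(a) Use T(10) = 65: (65 - 25)/(85 - 25) = e^(-k·10), so k = -ln(0.667)/10 ≈ 0.0405.
(b) Apply k to t = 16: T(16) = 25 + (60)e^(-0.649) ≈ 56.4°C.


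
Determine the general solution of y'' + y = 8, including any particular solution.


Homogeneous part: r² + 1 = 0 ⇒ r = ±1i, so y_h = C₁cos(x) + C₂sin(x).
Try constant y_p = A; plug in: 1A = 8 ⇒ A = 8.
General solution: y = C₁cos(x) + C₂sin(x) + 8.


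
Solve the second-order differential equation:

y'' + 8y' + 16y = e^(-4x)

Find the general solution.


Characteristic polynomial (r + 4)² = 0; repeated root r = -4.
y_h = (C₁ + C₂x)e^(-4x). Forcing matches the repeated root (resonance), so try y_p = Ax² e^(-4x).
Substitute and solve for A: 2A = 1, so A = 1/2.
General solution: y = (C₁ + C₂x + (1/2)x²)e^(-4x).


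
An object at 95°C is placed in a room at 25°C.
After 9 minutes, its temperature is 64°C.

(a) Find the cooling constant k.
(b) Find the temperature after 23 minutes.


Newton's law: T(t) = T_a + (T₀ - T_a)e^(-kt).
(a) Use T(9) = 64: (64 - 25)/(95 - 25) = e^(-k·9), so k = -ln(0.557)/9 ≈ 0.0650.
(b) Apply k to t = 23: T(23) = 25 + (70)e^(-1.495) ≈ 40.7°C.


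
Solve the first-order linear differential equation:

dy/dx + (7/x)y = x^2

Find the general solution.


P(x) = 7/x ⇒ μ = x^7.
(x^7 y)' = x^7·x^2 = x^9.
Integrate: x^7 y = x^10/(10) + C.
Solve for y: y = (1/10)x^3 + C/x^7.


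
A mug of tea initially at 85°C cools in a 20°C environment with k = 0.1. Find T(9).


Newton's law: dT/dt = -k(T - T_a) has solution T(t) = T_a + (T₀ - T_a)e^(-kt).
Plug in T_a = 20, T₀ = 85, k = 0.1, t = 9: T(9) = 20 + (65)e^(-0.90) ≈ 46.4°C.


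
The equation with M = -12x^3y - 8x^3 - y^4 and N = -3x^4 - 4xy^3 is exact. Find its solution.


Check exactness: ∂M/∂y = -12x^3 - 4y^3 and ∂N/∂x = -12x^3 - 4y^3; equal, so the equation is exact.
Integrate M with respect to x (treating y as constant): ∫M dx = -3x^4y - 2x^4 - xy^4 + h(y).
Differentiate w.r.t. y and set equal to N: all terms match, so h'(y) = 0 and h is a constant absorbed into C.
General solution: -3x^4y - 2x^4 - xy^4 = C.


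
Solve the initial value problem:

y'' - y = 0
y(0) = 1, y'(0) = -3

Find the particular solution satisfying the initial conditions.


Characteristic roots of r² - 1 = 0 are -1, 1.
General solution y = c₁ e^(-x) + c₂ e^(x).
Apply y(0) = 1: c₁ + c₂ = 1. Apply y'(0) = -3: -1 c₁ + 1 c₂ = -3.
Solve: c₁ = 2, c₂ = -1.
Particular solution: y = 2e^(-x) - e^(x).


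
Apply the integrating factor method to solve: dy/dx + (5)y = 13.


P(x) = 5, Q(x) = 13; integrating factor μ = e^(5x).
(μ y)' = 13e^(5x) ⇒ μ y = (13/5)e^(5x) + C.
Divide by μ: y = 13/5 + Ce^(-5x).


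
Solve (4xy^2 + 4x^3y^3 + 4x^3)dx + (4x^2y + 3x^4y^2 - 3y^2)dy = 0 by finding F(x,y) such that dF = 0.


Check exactness: ∂M/∂y = 8xy + 12x^3y^2 and ∂N/∂x = 8xy + 12x^3y^2; equal, so the equation is exact.
Integrate M with respect to x (treating y as constant): ∫M dx = 2x^2y^2 + x^4y^3 + x^4 + h(y).
Differentiate w.r.t. y and set equal to N: the x-dependent terms already match, leaving h'(y) = -3y^2. Integrate: h(y) = -y^3.
So F(x,y) = 2x^2y^2 + x^4y^3 - y^3 + x^4.
General solution: 2x^2y^2 + x^4y^3 - y^3 + x^4 = C.


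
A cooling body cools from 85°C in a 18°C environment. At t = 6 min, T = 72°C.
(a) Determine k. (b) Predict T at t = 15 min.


Newton's law: T(t) = T_a + (T₀ - T_a)e^(-kt).
(a) Use T(6) = 72: (72 - 18)/(85 - 18) = e^(-k·6), so k = -ln(0.806)/6 ≈ 0.0360.
(b) Apply k to t = 15: T(15) = 18 + (67)e^(-0.539) ≈ 57.1°C.


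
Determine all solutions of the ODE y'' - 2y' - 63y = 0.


Characteristic equation: r² - 2r - 63 = 0.
Factor: (r + 7)(r - 9) = 0 ⇒ r = -7, 9 (distinct real).
General solution: y = C₁e^(-7x) + C₂e^(9x).


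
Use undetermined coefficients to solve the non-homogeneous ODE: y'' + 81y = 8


Homogeneous part: r² + 81 = 0 ⇒ r = ±9i, so y_h = C₁cos(9x) + C₂sin(9x).
Try constant y_p = A; plug in: 81A = 8 ⇒ A = 8/81.
General solution: y = C₁cos(9x) + C₂sin(9x) + 8/81.


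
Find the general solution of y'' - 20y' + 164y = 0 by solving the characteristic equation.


Characteristic equation: r² - 20r + 164 = 0.
Discriminant is negative; roots r = 10 ± 8i (complex conjugate pair).
General solution uses e^(α x)(C₁ cos(β x) + C₂ sin(β x)): y = e^(10x)(C₁cos(8x) + C₂sin(8x)).


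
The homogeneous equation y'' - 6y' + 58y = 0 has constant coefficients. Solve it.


Characteristic equation: r² - 6r + 58 = 0.
Discriminant is negative; roots r = 3 ± 7i (complex conjugate pair).
General solution uses e^(α x)(C₁ cos(β x) + C₂ sin(β x)): y = e^(3x)(C₁cos(7x) + C₂sin(7x)).


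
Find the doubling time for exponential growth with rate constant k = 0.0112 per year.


Exponential growth: P(t) = P₀ e^(0.0112t). Set P(t)/P₀ = 2: e^(0.0112t) = 2.
Solve: t = ln(2)/0.0112 ≈ 61.89 years.


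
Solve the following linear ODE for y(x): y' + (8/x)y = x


P(x) = 8/x ⇒ μ = x^8.
(x^8 y)' = x^8·x^1 = x^9.
Integrate: x^8 y = x^10/(10) + C.
Solve for y: y = (1/10)x^2 + C/x^8.


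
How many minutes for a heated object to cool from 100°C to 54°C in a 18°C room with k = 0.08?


From T(t) = T_a + (T₀ - T_a)e^(-kt), set T(t) = 54:
(54 - 18) / (100 - 18) = e^(-0.08t), so t = -ln(0.439)/0.08 ≈ 10.3 minutes.


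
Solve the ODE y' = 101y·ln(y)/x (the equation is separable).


Separate: dy/[y ln(y)] = 101 dx/x.
Substitute u = ln(y): du/u = 101 dx/x.
Integrate: ln|ln(y)| = 101ln|x| + C₀, hence ln(y) = C·x^101.


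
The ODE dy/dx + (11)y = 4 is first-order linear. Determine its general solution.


P(x) = 11, Q(x) = 4; integrating factor μ = e^(11x).
(μ y)' = 4e^(11x) ⇒ μ y = (4/11)e^(11x) + C.
Divide by μ: y = 4/11 + Ce^(-11x).


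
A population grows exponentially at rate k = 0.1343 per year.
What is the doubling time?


Exponential growth: P(t) = P₀ e^(0.1343t). Set P(t)/P₀ = 2: e^(0.1343t) = 2.
Solve: t = ln(2)/0.1343 ≈ 5.16 years.


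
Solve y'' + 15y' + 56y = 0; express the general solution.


Characteristic equation: r² + 15r + 56 = 0.
Factor: (r + 8)(r + 7) = 0 ⇒ r = -8, -7 (distinct real).
General solution: y = C₁e^(-8x) + C₂e^(-7x).


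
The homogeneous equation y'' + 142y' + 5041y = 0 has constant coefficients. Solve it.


Characteristic equation: r² + 142r + 5041 = 0, i.e. (r + 71)² = 0.
Repeated root r = -71; include an x factor for the second linearly independent solution.
General solution: y = (C₁ + C₂x)e^(-71x).


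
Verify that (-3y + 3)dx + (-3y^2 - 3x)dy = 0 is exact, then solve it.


Check exactness: ∂M/∂y = -3 and ∂N/∂x = -3; equal, so the equation is exact.
Integrate M with respect to x (treating y as constant): ∫M dx = -3xy + 3x + h(y).
Differentiate w.r.t. y and set equal to N: the x-dependent terms already match, leaving h'(y) = -3y^2. Integrate: h(y) = -y^3.
So F(x,y) = -y^3 - 3xy + 3x.
General solution: -y^3 - 3xy + 3x = C.


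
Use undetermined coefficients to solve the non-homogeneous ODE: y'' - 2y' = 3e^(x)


Characteristic roots of r² - 2r = 0 are 0, 2.
y_h = C₁ + C₂e^(2x).
Forcing exponent 1 is not a characteristic root; try y_p = Ae^(x).
Substitute: A·(1 + (-2)·1 + (0)) = A·-1 = 3, so A = -3.
General solution: y = C₁ + C₂e^(2x) - 3e^(x).


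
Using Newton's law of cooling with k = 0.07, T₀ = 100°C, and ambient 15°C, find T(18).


Newton's law: dT/dt = -k(T - T_a) has solution T(t) = T_a + (T₀ - T_a)e^(-kt).
Plug in T_a = 15, T₀ = 100, k = 0.07, t = 18: T(18) = 15 + (85)e^(-1.26) ≈ 39.1°C.


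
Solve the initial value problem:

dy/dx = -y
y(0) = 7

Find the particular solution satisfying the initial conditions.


General solution of y' = -y is y = Ce^(-x).
Apply y(0) = 7: C = 7.
Particular solution: y = 7e^(-x).


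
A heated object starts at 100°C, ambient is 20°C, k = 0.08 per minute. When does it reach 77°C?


From T(t) = T_a + (T₀ - T_a)e^(-kt), set T(t) = 77:
(77 - 20) / (100 - 20) = e^(-0.08t), so t = -ln(0.713)/0.08 ≈ 4.2 minutes.


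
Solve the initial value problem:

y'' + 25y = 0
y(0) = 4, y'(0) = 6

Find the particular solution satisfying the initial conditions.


Characteristic roots of r² + 25 = 0 are ±5i, so y = C₁cos(5x) + C₂sin(5x).
Apply y(0) = 4: C₁ = 4. Differentiate and apply y'(0) = 6: 5·C₂ = 6, so C₂ = 6/5.
Particular solution: y = 4cos(5x) + (6/5)sin(5x).


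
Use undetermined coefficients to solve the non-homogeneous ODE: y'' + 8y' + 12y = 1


Characteristic roots of r² + 8r + 12 = 0 are -2, -6.
y_h = C₁e^(-2x) + C₂e^(-6x).
Constant forcing; try y_p = A. Then 12A = 1 ⇒ A = 1/12.
General solution: y = C₁e^(-2x) + C₂e^(-6x) + 1/12.


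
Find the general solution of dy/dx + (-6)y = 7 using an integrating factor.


P(x) = -6 ⇒ μ = e^(-6x).
(μ y)' = 7e^(-6x) ⇒ μ y = -(7/6)e^(-6x) + C.
Divide by μ: y = -7/6 + Ce^(6x).


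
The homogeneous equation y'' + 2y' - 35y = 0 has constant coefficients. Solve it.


Characteristic equation: r² + 2r - 35 = 0.
Factor: (r + 7)(r - 5) = 0 ⇒ r = -7, 5 (distinct real).
General solution: y = C₁e^(-7x) + C₂e^(5x).


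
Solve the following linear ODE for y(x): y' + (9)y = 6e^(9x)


P(x) = 9 ⇒ μ = e^(9x).
(μ y)' = 6e^(18x) ⇒ μ y = (6/18)e^(18x) + C.
Divide by μ: y = (1/3)e^(9x) + Ce^(-9x).


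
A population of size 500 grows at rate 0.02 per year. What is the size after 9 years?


The ODE dP/dt = 0.02P has solution P(t) = P(0)e^(0.02t).
Substitute P(0) = 500 and t = 9: P(9) = 500 e^(0.18) ≈ 599.


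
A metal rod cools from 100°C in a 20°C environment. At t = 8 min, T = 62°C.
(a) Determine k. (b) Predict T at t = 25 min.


Newton's law: T(t) = T_a + (T₀ - T_a)e^(-kt).
(a) Use T(8) = 62: (62 - 20)/(100 - 20) = e^(-k·8), so k = -ln(0.525)/8 ≈ 0.0805.
(b) Apply k to t = 25: T(25) = 20 + (80)e^(-2.014) ≈ 30.7°C.


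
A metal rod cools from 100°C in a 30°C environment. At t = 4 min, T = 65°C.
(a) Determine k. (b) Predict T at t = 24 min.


Newton's law: T(t) = T_a + (T₀ - T_a)e^(-kt).
(a) Use T(4) = 65: (65 - 30)/(100 - 30) = e^(-k·4), so k = -ln(0.500)/4 ≈ 0.1733.
(b) Apply k to t = 24: T(24) = 30 + (70)e^(-4.159) ≈ 31.1°C.


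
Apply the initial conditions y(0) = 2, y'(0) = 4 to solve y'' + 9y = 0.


Characteristic roots of r² + 9 = 0 are ±3i, so y = C₁cos(3x) + C₂sin(3x).
Apply y(0) = 2: C₁ = 2. Differentiate and apply y'(0) = 4: 3·C₂ = 4, so C₂ = 4/3.
Particular solution: y = 2cos(3x) + (4/3)sin(3x).


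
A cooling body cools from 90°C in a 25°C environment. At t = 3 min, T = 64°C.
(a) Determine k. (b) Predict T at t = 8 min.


Newton's law: T(t) = T_a + (T₀ - T_a)e^(-kt).
(a) Use T(3) = 64: (64 - 25)/(90 - 25) = e^(-k·3), so k = -ln(0.600)/3 ≈ 0.1703.
(b) Apply k to t = 8: T(8) = 25 + (65)e^(-1.362) ≈ 41.6°C.


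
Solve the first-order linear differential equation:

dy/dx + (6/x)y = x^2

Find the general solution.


P(x) = 6/x ⇒ μ = x^6.
(x^6 y)' = x^8 ⇒ x^6 y = x^9/(9) + C.
Solve for y: y = (1/9)x^3 + C/x^6.


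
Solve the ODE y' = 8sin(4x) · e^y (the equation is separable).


Separate: e^(-y) dy = 8sin(4x) dx.
Integrate: -e^(-y) = -2cos(4x) + C₀.
Rearrange: e^(-y) = 2cos(4x) + C.


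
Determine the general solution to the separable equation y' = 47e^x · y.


Separate variables: dy/y = 47e^x dx.
Integrate: ln|y| = 47e^x + C₀.
Exponentiate: y = Ce^(47e^x).


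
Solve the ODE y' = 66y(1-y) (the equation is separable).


Separate: dy/[y(1-y)] = 66 dx.
Partial fractions: 1/[y(1-y)] = 1/y + 1/(1-y).
Integrate: ln|y/(1-y)| = 66x + C₀.
Solve for y: y = 1/(1 + Ce^(-66x)).


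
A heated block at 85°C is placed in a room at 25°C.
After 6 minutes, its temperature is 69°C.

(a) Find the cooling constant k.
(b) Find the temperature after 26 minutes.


Newton's law: T(t) = T_a + (T₀ - T_a)e^(-kt).
(a) Use T(6) = 69: (69 - 25)/(85 - 25) = e^(-k·6), so k = -ln(0.733)/6 ≈ 0.0517.
(b) Apply k to t = 26: T(26) = 25 + (60)e^(-1.344) ≈ 40.6°C.


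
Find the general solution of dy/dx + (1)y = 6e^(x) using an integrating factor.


P(x) = 1 ⇒ μ = e^(x).
(μ y)' = 6e^(2x) ⇒ μ y = (6/2)e^(2x) + C.
Divide by μ: y = 3e^(x) + Ce^(-x).


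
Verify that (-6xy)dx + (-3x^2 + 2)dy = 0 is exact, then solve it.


Check exactness: ∂M/∂y = -6x and ∂N/∂x = -6x; equal, so the equation is exact.
Integrate M with respect to x (treating y as constant): ∫M dx = -3x^2y + h(y).
Differentiate w.r.t. y and set equal to N: the x-dependent terms already match, leaving h'(y) = 2. Integrate: h(y) = 2y.
So F(x,y) = -3x^2y + 2y.
General solution: -3x^2y + 2y = C.


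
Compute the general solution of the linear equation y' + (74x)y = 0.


P(x) = 74x ⇒ μ = e^(37x²).
Q(x) = 0 so μ y is constant: y = Ce^(-37x²).


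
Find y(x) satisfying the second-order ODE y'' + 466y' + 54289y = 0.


Characteristic equation: r² + 466r + 54289 = 0, i.e. (r + 233)² = 0.
Repeated root r = -233; include an x factor for the second linearly independent solution.
General solution: y = (C₁ + C₂x)e^(-233x).


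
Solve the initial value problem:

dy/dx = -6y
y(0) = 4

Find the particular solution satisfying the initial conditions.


General solution of y' = -6y is y = Ce^(-6x).
Apply y(0) = 4: C = 4.
Particular solution: y = 4e^(-6x).


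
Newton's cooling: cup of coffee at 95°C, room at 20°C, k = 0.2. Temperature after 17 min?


Newton's law: dT/dt = -k(T - T_a) has solution T(t) = T_a + (T₀ - T_a)e^(-kt).
Plug in T_a = 20, T₀ = 95, k = 0.2, t = 17: T(17) = 20 + (75)e^(-3.40) ≈ 22.5°C.


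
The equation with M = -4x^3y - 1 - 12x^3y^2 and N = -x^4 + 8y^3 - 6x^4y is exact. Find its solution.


Check exactness: ∂M/∂y = -4x^3 - 24x^3y and ∂N/∂x = -4x^3 - 24x^3y; equal, so the equation is exact.
Integrate M with respect to x (treating y as constant): ∫M dx = -x^4y - x - 3x^4y^2 + h(y).
Differentiate w.r.t. y and set equal to N: the x-dependent terms already match, leaving h'(y) = 8y^3. Integrate: h(y) = 2y^4.
So F(x,y) = -x^4y + 2y^4 - x - 3x^4y^2.
General solution: -x^4y + 2y^4 - x - 3x^4y^2 = C.


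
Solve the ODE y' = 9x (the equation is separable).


Integrate both sides with respect to x: y = ∫ 9x dx = (9/2)x^2 + C.


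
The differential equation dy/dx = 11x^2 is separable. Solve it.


Integrate both sides with respect to x: y = ∫ 11x^2 dx = (11/3)x^3 + C.


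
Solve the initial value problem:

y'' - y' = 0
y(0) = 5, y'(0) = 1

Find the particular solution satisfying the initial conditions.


Characteristic roots of r² - r = 0 are 1, 0.
General solution y = c₁ e^(x) + c₂.
Apply y(0) = 5: c₁ + c₂ = 5. Apply y'(0) = 1: 1 c₁ + 0 c₂ = 1.
Solve: c₁ = 1, c₂ = 4.
Particular solution: y = e^(x) + 4.


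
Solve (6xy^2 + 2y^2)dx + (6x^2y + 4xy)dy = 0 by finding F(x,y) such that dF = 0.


Check exactness: ∂M/∂y = 12xy + 4y and ∂N/∂x = 12xy + 4y; equal, so the equation is exact.
Integrate M with respect to x (treating y as constant): ∫M dx = 3x^2y^2 + 2xy^2 + h(y).
Differentiate w.r.t. y and set equal to N: all terms match, so h'(y) = 0 and h is a constant absorbed into C.
General solution: 3x^2y^2 + 2xy^2 = C.


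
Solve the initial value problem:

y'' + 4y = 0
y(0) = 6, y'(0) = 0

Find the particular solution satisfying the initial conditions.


Characteristic roots of r² + 4 = 0 are ±2i, so y = C₁cos(2x) + C₂sin(2x).
Apply y(0) = 6: C₁ = 6. Differentiate and apply y'(0) = 0: 2·C₂ = 0, so C₂ = 0.
Particular solution: y = 6cos(2x).


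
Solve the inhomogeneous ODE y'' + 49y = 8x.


Homogeneous: r² + 49 = 0 ⇒ r = ±7i, y_h = C₁cos(7x) + C₂sin(7x).
Polynomial forcing; try y_p = Ax + B. Then y_p'' + 49 y_p = 49(Ax + B) = 8x, so B = 0 and A = 8/49.
General solution: y = C₁cos(7x) + C₂sin(7x) + (8/49)x.


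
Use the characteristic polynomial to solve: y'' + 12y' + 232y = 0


Characteristic equation: r² + 12r + 232 = 0.
Discriminant is negative; roots r = -6 ± 14i (complex conjugate pair).
General solution uses e^(α x)(C₁ cos(β x) + C₂ sin(β x)): y = e^(-6x)(C₁cos(14x) + C₂sin(14x)).


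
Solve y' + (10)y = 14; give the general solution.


P(x) = 10, Q(x) = 14; integrating factor μ = e^(10x).
(μ y)' = 14e^(10x) ⇒ μ y = (7/5)e^(10x) + C.
Divide by μ: y = 7/5 + Ce^(-10x).


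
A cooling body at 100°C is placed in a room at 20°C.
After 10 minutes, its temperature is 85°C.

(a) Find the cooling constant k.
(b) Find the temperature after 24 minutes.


Newton's law: T(t) = T_a + (T₀ - T_a)e^(-kt).
(a) Use T(10) = 85: (85 - 20)/(100 - 20) = e^(-k·10), so k = -ln(0.812)/10 ≈ 0.0208.
(b) Apply k to t = 24: T(24) = 20 + (80)e^(-0.498) ≈ 68.6°C.


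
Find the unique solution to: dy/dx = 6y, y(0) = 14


General solution of y' = 6y is y = Ce^(6x).
Apply y(0) = 14: C = 14.
Particular solution: y = 14e^(6x).


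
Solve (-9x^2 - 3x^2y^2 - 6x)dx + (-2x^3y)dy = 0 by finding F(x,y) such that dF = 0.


Check exactness: ∂M/∂y = -6x^2y and ∂N/∂x = -6x^2y; equal, so the equation is exact.
Integrate M with respect to x (treating y as constant): ∫M dx = -3x^3 - x^3y^2 - 3x^2 + h(y).
Differentiate w.r.t. y and set equal to N: all terms match, so h'(y) = 0 and h is a constant absorbed into C.
General solution: -3x^3 - x^3y^2 - 3x^2 = C.


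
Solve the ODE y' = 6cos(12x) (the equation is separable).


g(y) = 1, so integrate directly: y = ∫ 6cos(12x) dx = (1/2)sin(12x) + C.


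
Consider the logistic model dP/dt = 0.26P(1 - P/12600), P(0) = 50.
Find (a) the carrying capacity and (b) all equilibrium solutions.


Logistic ODE dP/dt = 0.26P(1 - P/12600) has equilibria where dP/dt = 0, i.e. P = 0 or P = 12600.
The coefficient (1 - P/K) = 0 when P = K, identifying K = 12600 as the carrying capacity.
(a) K = 12600; (b) equilibria P = 0 and P = 12600.


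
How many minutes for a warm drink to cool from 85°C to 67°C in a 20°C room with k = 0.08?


From T(t) = T_a + (T₀ - T_a)e^(-kt), set T(t) = 67:
(67 - 20) / (85 - 20) = e^(-0.08t), so t = -ln(0.723)/0.08 ≈ 4.1 minutes.


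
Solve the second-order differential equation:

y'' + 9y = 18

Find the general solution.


Homogeneous part: r² + 9 = 0 ⇒ r = ±3i, so y_h = C₁cos(3x) + C₂sin(3x).
Try constant y_p = A; plug in: 9A = 18 ⇒ A = 2.
General solution: y = C₁cos(3x) + C₂sin(3x) + 2.


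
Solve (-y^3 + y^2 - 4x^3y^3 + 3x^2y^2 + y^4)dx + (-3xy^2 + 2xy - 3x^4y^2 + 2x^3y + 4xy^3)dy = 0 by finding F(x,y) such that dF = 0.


Check exactness: ∂M/∂y = -3y^2 + 2y - 12x^3y^2 + 6x^2y + 4y^3 and ∂N/∂x = -3y^2 + 2y - 12x^3y^2 + 6x^2y + 4y^3; equal, so the equation is exact.
Integrate M with respect to x (treating y as constant): ∫M dx = -xy^3 + xy^2 - x^4y^3 + x^3y^2 + xy^4 + h(y).
Differentiate w.r.t. y and set equal to N: all terms match, so h'(y) = 0 and h is a constant absorbed into C.
General solution: -xy^3 + xy^2 - x^4y^3 + x^3y^2 + xy^4 = C.


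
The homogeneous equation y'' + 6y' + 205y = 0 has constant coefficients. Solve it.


Characteristic equation: r² + 6r + 205 = 0.
Discriminant is negative; roots r = -3 ± 14i (complex conjugate pair).
General solution uses e^(α x)(C₁ cos(β x) + C₂ sin(β x)): y = e^(-3x)(C₁cos(14x) + C₂sin(14x)).


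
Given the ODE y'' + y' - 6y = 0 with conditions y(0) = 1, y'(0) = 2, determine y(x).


Characteristic roots of r² + r - 6 = 0 are 2, -3.
General solution y = c₁ e^(2x) + c₂ e^(-3x).
Apply y(0) = 1: c₁ + c₂ = 1. Apply y'(0) = 2: 2 c₁ - 3 c₂ = 2.
Solve: c₁ = 1, c₂ = 0.
Particular solution: y = e^(2x) + 0e^(-3x).


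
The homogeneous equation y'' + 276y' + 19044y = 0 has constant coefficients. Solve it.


Characteristic equation: r² + 276r + 19044 = 0, i.e. (r + 138)² = 0.
Repeated root r = -138; include an x factor for the second linearly independent solution.
General solution: y = (C₁ + C₂x)e^(-138x).


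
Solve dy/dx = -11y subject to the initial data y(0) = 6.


General solution of y' = -11y is y = Ce^(-11x).
Apply y(0) = 6: C = 6.
Particular solution: y = 6e^(-11x).


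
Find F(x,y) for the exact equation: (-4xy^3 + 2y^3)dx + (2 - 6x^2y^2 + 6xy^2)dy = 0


Check exactness: ∂M/∂y = -12xy^2 + 6y^2 and ∂N/∂x = -12xy^2 + 6y^2; equal, so the equation is exact.
Integrate M with respect to x (treating y as constant): ∫M dx = -2x^2y^3 + 2xy^3 + h(y).
Differentiate w.r.t. y and set equal to N: the x-dependent terms already match, leaving h'(y) = 2. Integrate: h(y) = 2y.
So F(x,y) = 2y - 2x^2y^3 + 2xy^3.
General solution: 2y - 2x^2y^3 + 2xy^3 = C.


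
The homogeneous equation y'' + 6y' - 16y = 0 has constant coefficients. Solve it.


Characteristic equation: r² + 6r - 16 = 0.
Factor: (r + 8)(r - 2) = 0 ⇒ r = -8, 2 (distinct real).
General solution: y = C₁e^(-8x) + C₂e^(2x).


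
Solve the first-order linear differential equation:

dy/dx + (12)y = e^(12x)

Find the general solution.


P(x) = 12 ⇒ μ = e^(12x).
(μ y)' = e^(24x) ⇒ μ y = (1/24)e^(24x) + C.
Divide by μ: y = (1/24)e^(12x) + Ce^(-12x).


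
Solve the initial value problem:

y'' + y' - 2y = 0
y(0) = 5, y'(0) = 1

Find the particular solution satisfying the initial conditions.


Characteristic roots of r² + r - 2 = 0 are 1, -2.
General solution y = c₁ e^(x) + c₂ e^(-2x).
Apply y(0) = 5: c₁ + c₂ = 5. Apply y'(0) = 1: 1 c₁ - 2 c₂ = 1.
Solve: c₁ = 11/3, c₂ = 4/3.
Particular solution: y = (11/3)e^(x) + (4/3)e^(-2x).


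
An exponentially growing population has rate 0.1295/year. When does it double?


Exponential growth: P(t) = P₀ e^(0.1295t). Set P(t)/P₀ = 2: e^(0.1295t) = 2.
Solve: t = ln(2)/0.1295 ≈ 5.35 years.


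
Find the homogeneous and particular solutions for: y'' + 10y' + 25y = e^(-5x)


Characteristic polynomial (r + 5)² = 0; repeated root r = -5.
y_h = (C₁ + C₂x)e^(-5x). Forcing matches the repeated root (resonance), so try y_p = Ax² e^(-5x).
Substitute and solve for A: 2A = 1, so A = 1/2.
General solution: y = (C₁ + C₂x + (1/2)x²)e^(-5x).


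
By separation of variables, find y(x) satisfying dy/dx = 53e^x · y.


Separate variables: dy/y = 53e^x dx.
Integrate: ln|y| = 53e^x + C₀.
Exponentiate: y = Ce^(53e^x).


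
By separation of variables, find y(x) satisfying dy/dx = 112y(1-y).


Separate: dy/[y(1-y)] = 112 dx.
Partial fractions: 1/[y(1-y)] = 1/y + 1/(1-y).
Integrate: ln|y/(1-y)| = 112x + C₀.
Solve for y: y = 1/(1 + Ce^(-112x)).


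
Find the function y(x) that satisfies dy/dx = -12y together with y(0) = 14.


General solution of y' = -12y is y = Ce^(-12x).
Apply y(0) = 14: C = 14.
Particular solution: y = 14e^(-12x).


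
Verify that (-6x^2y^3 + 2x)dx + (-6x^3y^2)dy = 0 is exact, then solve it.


Check exactness: ∂M/∂y = -18x^2y^2 and ∂N/∂x = -18x^2y^2; equal, so the equation is exact.
Integrate M with respect to x (treating y as constant): ∫M dx = -2x^3y^3 + x^2 + h(y).
Differentiate w.r.t. y and set equal to N: all terms match, so h'(y) = 0 and h is a constant absorbed into C.
General solution: -2x^3y^3 + x^2 = C.


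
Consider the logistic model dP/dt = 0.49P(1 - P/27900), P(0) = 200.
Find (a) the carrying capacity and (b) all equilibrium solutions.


Logistic ODE dP/dt = 0.49P(1 - P/27900) has equilibria where dP/dt = 0, i.e. P = 0 or P = 27900.
The coefficient (1 - P/K) = 0 when P = K, identifying K = 27900 as the carrying capacity.
(a) K = 27900; (b) equilibria P = 0 and P = 27900.


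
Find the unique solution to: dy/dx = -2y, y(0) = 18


General solution of y' = -2y is y = Ce^(-2x).
Apply y(0) = 18: C = 18.
Particular solution: y = 18e^(-2x).


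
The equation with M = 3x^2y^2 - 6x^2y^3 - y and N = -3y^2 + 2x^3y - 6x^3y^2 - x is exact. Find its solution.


Check exactness: ∂M/∂y = 6x^2y - 18x^2y^2 - 1 and ∂N/∂x = 6x^2y - 18x^2y^2 - 1; equal, so the equation is exact.
Integrate M with respect to x (treating y as constant): ∫M dx = x^3y^2 - 2x^3y^3 - xy + h(y).
Differentiate w.r.t. y and set equal to N: the x-dependent terms already match, leaving h'(y) = -3y^2. Integrate: h(y) = -y^3.
So F(x,y) = -y^3 + x^3y^2 - 2x^3y^3 - xy.
General solution: -y^3 + x^3y^2 - 2x^3y^3 - xy = C.


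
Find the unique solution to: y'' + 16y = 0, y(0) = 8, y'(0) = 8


Characteristic roots of r² + 16 = 0 are ±4i, so y = C₁cos(4x) + C₂sin(4x).
Apply y(0) = 8: C₁ = 8. Differentiate and apply y'(0) = 8: 4·C₂ = 8, so C₂ = 2.
Particular solution: y = 8cos(4x) + 2sin(4x).


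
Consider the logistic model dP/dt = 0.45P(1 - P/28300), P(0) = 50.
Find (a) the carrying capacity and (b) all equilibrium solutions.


Logistic ODE dP/dt = 0.45P(1 - P/28300) has equilibria where dP/dt = 0, i.e. P = 0 or P = 28300.
The coefficient (1 - P/K) = 0 when P = K, identifying K = 28300 as the carrying capacity.
(a) K = 28300; (b) equilibria P = 0 and P = 28300.


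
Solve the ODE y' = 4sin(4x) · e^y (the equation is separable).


Separate: e^(-y) dy = 4sin(4x) dx.
Integrate: -e^(-y) = -cos(4x) + C₀.
Rearrange: e^(-y) = cos(4x) + C.


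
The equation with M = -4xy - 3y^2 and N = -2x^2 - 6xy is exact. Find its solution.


Check exactness: ∂M/∂y = -4x - 6y and ∂N/∂x = -4x - 6y; equal, so the equation is exact.
Integrate M with respect to x (treating y as constant): ∫M dx = -2x^2y - 3xy^2 + h(y).
Differentiate w.r.t. y and set equal to N: all terms match, so h'(y) = 0 and h is a constant absorbed into C.
General solution: -2x^2y - 3xy^2 = C.


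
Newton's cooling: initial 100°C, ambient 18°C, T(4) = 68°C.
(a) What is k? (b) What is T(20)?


Newton's law: T(t) = T_a + (T₀ - T_a)e^(-kt).
(a) Use T(4) = 68: (68 - 18)/(100 - 18) = e^(-k·4), so k = -ln(0.610)/4 ≈ 0.1237.
(b) Apply k to t = 20: T(20) = 18 + (82)e^(-2.473) ≈ 24.9°C.


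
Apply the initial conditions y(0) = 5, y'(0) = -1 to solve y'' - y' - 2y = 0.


Characteristic roots of r² - r - 2 = 0 are -1, 2.
General solution y = c₁ e^(-x) + c₂ e^(2x).
Apply y(0) = 5: c₁ + c₂ = 5. Apply y'(0) = -1: -1 c₁ + 2 c₂ = -1.
Solve: c₁ = 11/3, c₂ = 4/3.
Particular solution: y = (11/3)e^(-x) + (4/3)e^(2x).


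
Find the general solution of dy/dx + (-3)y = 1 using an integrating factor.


P(x) = -3 ⇒ μ = e^(-3x).
(μ y)' = e^(-3x) ⇒ μ y = -(1/3)e^(-3x) + C.
Divide by μ: y = -1/3 + Ce^(3x).


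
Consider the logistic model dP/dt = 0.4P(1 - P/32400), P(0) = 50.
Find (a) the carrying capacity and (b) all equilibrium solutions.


Logistic ODE dP/dt = 0.4P(1 - P/32400) has equilibria where dP/dt = 0, i.e. P = 0 or P = 32400.
The coefficient (1 - P/K) = 0 when P = K, identifying K = 32400 as the carrying capacity.
(a) K = 32400; (b) equilibria P = 0 and P = 32400.


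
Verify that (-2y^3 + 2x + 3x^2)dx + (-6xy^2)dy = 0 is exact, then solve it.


Check exactness: ∂M/∂y = -6y^2 and ∂N/∂x = -6y^2; equal, so the equation is exact.
Integrate M with respect to x (treating y as constant): ∫M dx = -2xy^3 + x^2 + x^3 + h(y).
Differentiate w.r.t. y and set equal to N: all terms match, so h'(y) = 0 and h is a constant absorbed into C.
General solution: -2xy^3 + x^2 + x^3 = C.


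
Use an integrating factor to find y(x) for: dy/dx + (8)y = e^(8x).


P(x) = 8 ⇒ μ = e^(8x).
(μ y)' = e^(16x) ⇒ μ y = e^(16x)/16 + C.
Divide by μ: y = (1/16)e^(8x) + Ce^(-8x).


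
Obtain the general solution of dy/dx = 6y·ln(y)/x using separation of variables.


Separate: dy/[y ln(y)] = 6 dx/x.
Substitute u = ln(y): du/u = 6 dx/x.
Integrate: ln|ln(y)| = 6ln|x| + C₀, hence ln(y) = C·x^6.


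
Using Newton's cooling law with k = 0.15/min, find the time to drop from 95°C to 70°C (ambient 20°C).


From T(t) = T_a + (T₀ - T_a)e^(-kt), set T(t) = 70:
(70 - 20) / (95 - 20) = e^(-0.15t), so t = -ln(0.667)/0.15 ≈ 2.7 minutes.


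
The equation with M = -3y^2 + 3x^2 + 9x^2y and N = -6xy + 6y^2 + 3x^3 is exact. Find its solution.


Check exactness: ∂M/∂y = -6y + 9x^2 and ∂N/∂x = -6y + 9x^2; equal, so the equation is exact.
Integrate M with respect to x (treating y as constant): ∫M dx = -3xy^2 + x^3 + 3x^3y + h(y).
Differentiate w.r.t. y and set equal to N: the x-dependent terms already match, leaving h'(y) = 6y^2. Integrate: h(y) = 2y^3.
So F(x,y) = -3xy^2 + x^3 + 2y^3 + 3x^3y.
General solution: -3xy^2 + x^3 + 2y^3 + 3x^3y = C.


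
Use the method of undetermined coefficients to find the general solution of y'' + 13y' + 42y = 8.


Characteristic roots of r² + 13r + 42 = 0 are -6, -7.
y_h = C₁e^(-6x) + C₂e^(-7x).
Constant forcing; try y_p = A. Then 42A = 8 ⇒ A = 4/21.
General solution: y = C₁e^(-6x) + C₂e^(-7x) + 4/21.


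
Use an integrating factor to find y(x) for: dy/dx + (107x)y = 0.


P(x) = 107x ⇒ μ = e^((107/2)x²).
Q(x) = 0 so μ y is constant: y = Ce^(-(107/2)x²).


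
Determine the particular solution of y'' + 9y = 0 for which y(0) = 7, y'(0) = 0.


Characteristic roots of r² + 9 = 0 are ±3i, so y = C₁cos(3x) + C₂sin(3x).
Apply y(0) = 7: C₁ = 7. Differentiate and apply y'(0) = 0: 3·C₂ = 0, so C₂ = 0.
Particular solution: y = 7cos(3x).


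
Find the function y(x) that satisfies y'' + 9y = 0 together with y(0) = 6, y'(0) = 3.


Characteristic roots of r² + 9 = 0 are ±3i, so y = C₁cos(3x) + C₂sin(3x).
Apply y(0) = 6: C₁ = 6. Differentiate and apply y'(0) = 3: 3·C₂ = 3, so C₂ = 1.
Particular solution: y = 6cos(3x) + sin(3x).


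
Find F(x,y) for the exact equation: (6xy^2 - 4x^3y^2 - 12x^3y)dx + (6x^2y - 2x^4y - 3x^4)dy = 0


Check exactness: ∂M/∂y = 12xy - 8x^3y - 12x^3 and ∂N/∂x = 12xy - 8x^3y - 12x^3; equal, so the equation is exact.
Integrate M with respect to x (treating y as constant): ∫M dx = 3x^2y^2 - x^4y^2 - 3x^4y + h(y).
Differentiate w.r.t. y and set equal to N: all terms match, so h'(y) = 0 and h is a constant absorbed into C.
General solution: 3x^2y^2 - x^4y^2 - 3x^4y = C.


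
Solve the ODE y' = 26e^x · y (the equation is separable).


Separate variables: dy/y = 26e^x dx.
Integrate: ln|y| = 26e^x + C₀.
Exponentiate: y = Ce^(26e^x).


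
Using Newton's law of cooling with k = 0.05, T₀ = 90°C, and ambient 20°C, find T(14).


Newton's law: dT/dt = -k(T - T_a) has solution T(t) = T_a + (T₀ - T_a)e^(-kt).
Plug in T_a = 20, T₀ = 90, k = 0.05, t = 14: T(14) = 20 + (70)e^(-0.70) ≈ 54.8°C.


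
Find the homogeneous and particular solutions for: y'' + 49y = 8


Homogeneous part: r² + 49 = 0 ⇒ r = ±7i, so y_h = C₁cos(7x) + C₂sin(7x).
Try constant y_p = A; plug in: 49A = 8 ⇒ A = 8/49.
General solution: y = C₁cos(7x) + C₂sin(7x) + 8/49.


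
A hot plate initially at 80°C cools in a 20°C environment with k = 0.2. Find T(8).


Newton's law: dT/dt = -k(T - T_a) has solution T(t) = T_a + (T₀ - T_a)e^(-kt).
Plug in T_a = 20, T₀ = 80, k = 0.2, t = 8: T(8) = 20 + (60)e^(-1.60) ≈ 32.1°C.


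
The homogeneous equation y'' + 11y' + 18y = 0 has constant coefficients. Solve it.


Characteristic equation: r² + 11r + 18 = 0.
Factor: (r + 2)(r + 9) = 0 ⇒ r = -2, -9 (distinct real).
General solution: y = C₁e^(-2x) + C₂e^(-9x).


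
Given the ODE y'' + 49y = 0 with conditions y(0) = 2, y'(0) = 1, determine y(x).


Characteristic roots of r² + 49 = 0 are ±7i, so y = C₁cos(7x) + C₂sin(7x).
Apply y(0) = 2: C₁ = 2. Differentiate and apply y'(0) = 1: 7·C₂ = 1, so C₂ = 1/7.
Particular solution: y = 2cos(7x) + (1/7)sin(7x).


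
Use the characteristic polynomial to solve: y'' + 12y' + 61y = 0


Characteristic equation: r² + 12r + 61 = 0.
Discriminant is negative; roots r = -6 ± 5i (complex conjugate pair).
General solution uses e^(α x)(C₁ cos(β x) + C₂ sin(β x)): y = e^(-6x)(C₁cos(5x) + C₂sin(5x)).


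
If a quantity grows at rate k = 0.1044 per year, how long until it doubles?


Exponential growth: P(t) = P₀ e^(0.1044t). Set P(t)/P₀ = 2: e^(0.1044t) = 2.
Solve: t = ln(2)/0.1044 ≈ 6.64 years.


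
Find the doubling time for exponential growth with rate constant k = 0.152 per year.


Exponential growth: P(t) = P₀ e^(0.152t). Set P(t)/P₀ = 2: e^(0.152t) = 2.
Solve: t = ln(2)/0.152 ≈ 4.56 years.


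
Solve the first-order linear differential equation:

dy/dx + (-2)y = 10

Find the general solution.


P(x) = -2 ⇒ μ = e^(-2x).
(μ y)' = 10e^(-2x) ⇒ μ y = -5e^(-2x) + C.
Divide by μ: y = -5 + Ce^(2x).


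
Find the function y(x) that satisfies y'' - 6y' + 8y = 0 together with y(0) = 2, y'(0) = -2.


Characteristic roots of r² - 6r + 8 = 0 are 2, 4.
General solution y = c₁ e^(2x) + c₂ e^(4x).
Apply y(0) = 2: c₁ + c₂ = 2. Apply y'(0) = -2: 2 c₁ + 4 c₂ = -2.
Solve: c₁ = 5, c₂ = -3.
Particular solution: y = 5e^(2x) - 3e^(4x).


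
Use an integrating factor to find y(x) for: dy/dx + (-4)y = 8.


P(x) = -4 ⇒ μ = e^(-4x).
(μ y)' = 8e^(-4x) ⇒ μ y = -2e^(-4x) + C.
Divide by μ: y = -2 + Ce^(4x).


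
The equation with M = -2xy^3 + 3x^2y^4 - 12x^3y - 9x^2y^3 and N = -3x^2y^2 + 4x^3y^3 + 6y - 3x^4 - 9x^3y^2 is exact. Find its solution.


Check exactness: ∂M/∂y = -6xy^2 + 12x^2y^3 - 12x^3 - 27x^2y^2 and ∂N/∂x = -6xy^2 + 12x^2y^3 - 12x^3 - 27x^2y^2; equal, so the equation is exact.
Integrate M with respect to x (treating y as constant): ∫M dx = -x^2y^3 + x^3y^4 - 3x^4y - 3x^3y^3 + h(y).
Differentiate w.r.t. y and set equal to N: the x-dependent terms already match, leaving h'(y) = 6y. Integrate: h(y) = 3y^2.
So F(x,y) = -x^2y^3 + x^3y^4 + 3y^2 - 3x^4y - 3x^3y^3.
General solution: -x^2y^3 + x^3y^4 + 3y^2 - 3x^4y - 3x^3y^3 = C.
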